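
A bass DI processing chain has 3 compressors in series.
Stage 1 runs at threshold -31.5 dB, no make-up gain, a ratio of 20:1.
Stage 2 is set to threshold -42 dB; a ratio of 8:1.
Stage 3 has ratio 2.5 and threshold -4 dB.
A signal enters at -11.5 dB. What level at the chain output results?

Stage 1: -11.5 dB is 20 dB over -31.5 dB; at 20:1 that becomes 1 dB over, giving -30.5 dB.
Stage 2: -30.5 dB is 11.5 dB over -42 dB; at 8:1 that becomes 1.4375 dB over, giving -40.5625 dB.
Stage 3: below threshold (-40.5625 ≤ -4); passes unchanged; output -40.5625 dB.

-40.5625 dB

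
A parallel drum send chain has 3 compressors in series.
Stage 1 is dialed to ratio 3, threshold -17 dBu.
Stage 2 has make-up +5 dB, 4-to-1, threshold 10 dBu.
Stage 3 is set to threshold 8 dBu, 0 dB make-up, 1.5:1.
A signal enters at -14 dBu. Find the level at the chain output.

Stage 1: -14 dBu is 3 dB over -17 dBu; at 3:1 that becomes 1 dB over, giving -16 dBu.
Stage 2: -16 dBu ≤ 10 dBu, so stage 2 doesn't engage; make-up brings it to -11 dBu.
Stage 3: -11 dBu ≤ 8 dBu, so stage 3 doesn't engage; output -11 dBu.

-11 dBu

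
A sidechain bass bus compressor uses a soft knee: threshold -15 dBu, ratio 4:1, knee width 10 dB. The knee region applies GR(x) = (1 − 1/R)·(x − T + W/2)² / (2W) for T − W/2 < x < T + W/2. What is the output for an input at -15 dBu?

-15.9375 dBu

x − T + W/2 = -15 − (-15) + 5 = 5.
GR = (1 − 1/4) × 5² / 20 = 0.75 × 25 / 20 = 0.9375 dB.
Output = -15 − 0.9375 = -15.9375 dBu.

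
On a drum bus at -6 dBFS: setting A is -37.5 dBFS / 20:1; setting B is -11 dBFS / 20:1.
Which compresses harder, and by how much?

A: GR = 31.5 − 31.5/20 = 29.925 dB.
B: GR = 5 − 5/20 = 4.75 dB.
A reduces 25.175 dB more.

A, by 25.175 dB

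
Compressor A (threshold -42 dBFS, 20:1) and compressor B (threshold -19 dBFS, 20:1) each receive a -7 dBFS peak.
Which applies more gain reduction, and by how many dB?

A, by 21.85 dB

A: overshoot 35 dB → output overshoot 1.75 dB → GR 33.25 dB.
B: overshoot 12 dB → output overshoot 0.6 dB → GR 11.4 dB.
A reduces 21.85 dB more.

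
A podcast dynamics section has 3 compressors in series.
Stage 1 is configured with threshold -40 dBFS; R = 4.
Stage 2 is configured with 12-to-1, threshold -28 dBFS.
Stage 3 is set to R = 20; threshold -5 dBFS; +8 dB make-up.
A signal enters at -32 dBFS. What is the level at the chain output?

-30 dBFS

Stage 1: 8 dB above -40 dBFS, reduced 4:1 to 2 dB above → -38 dBFS.
Stage 2: below threshold (-38 ≤ -28); passes unchanged; output -38 dBFS.
Stage 3: -38 dBFS is at or below the -5 dBFS threshold — no compression; make-up brings it to -30 dBFS.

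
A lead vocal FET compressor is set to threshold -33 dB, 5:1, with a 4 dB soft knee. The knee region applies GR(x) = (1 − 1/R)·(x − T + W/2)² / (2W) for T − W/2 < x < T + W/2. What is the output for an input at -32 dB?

x − T + W/2 = -32 − (-33) + 2 = 3.
GR = (1 − 1/5) × 3² / 8 = 0.8 × 9 / 8 = 0.9 dB.
Output = -32 − 0.9 = -32.9 dB.

-32.9 dB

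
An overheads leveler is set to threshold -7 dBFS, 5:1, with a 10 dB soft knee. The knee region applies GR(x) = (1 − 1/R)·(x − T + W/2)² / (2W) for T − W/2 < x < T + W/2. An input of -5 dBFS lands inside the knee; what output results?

x − T + W/2 = -5 − (-7) + 5 = 7.
GR = (1 − 1/5) × 7² / 20 = 0.8 × 49 / 20 = 1.96 dB.
Output = -5 − 1.96 = -6.96 dBFS.

-6.96 dBFS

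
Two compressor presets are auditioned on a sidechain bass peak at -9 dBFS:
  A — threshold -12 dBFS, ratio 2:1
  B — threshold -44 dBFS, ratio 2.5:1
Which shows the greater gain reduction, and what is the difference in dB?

A: 3 dB over, compressed to 1.5 dB over, so 1.5 dB of GR.
B: 35 dB over, compressed to 14 dB over, so 21 dB of GR.
B applies 19.5 dB more gain reduction.

B, by 19.5 dB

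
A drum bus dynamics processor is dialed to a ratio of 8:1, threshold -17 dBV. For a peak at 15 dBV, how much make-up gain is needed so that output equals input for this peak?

The peak compresses to -17 + 32/8 = -13 dBV.
To reach 15 dBV requires 15 − (-13) = 28 dB of make-up.

28 dB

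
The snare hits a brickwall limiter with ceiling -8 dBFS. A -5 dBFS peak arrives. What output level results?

A brickwall limiter is an ∞:1 compressor: any input above the ceiling is clamped to -8 dBFS.

-8 dBFS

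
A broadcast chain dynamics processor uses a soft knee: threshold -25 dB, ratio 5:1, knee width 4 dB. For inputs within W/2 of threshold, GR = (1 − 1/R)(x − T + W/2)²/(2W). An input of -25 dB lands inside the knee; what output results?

x − T + W/2 = -25 − (-25) + 2 = 2.
GR = (1 − 1/5) × 2² / 8 = 0.8 × 4 / 8 = 0.4 dB.
Output = -25 − 0.4 = -25.4 dB.

-25.4 dB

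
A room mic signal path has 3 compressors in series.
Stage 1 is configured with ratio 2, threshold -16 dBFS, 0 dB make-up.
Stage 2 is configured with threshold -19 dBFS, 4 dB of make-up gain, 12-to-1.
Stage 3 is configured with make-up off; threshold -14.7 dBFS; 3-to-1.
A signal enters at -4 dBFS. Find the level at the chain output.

Stage 1: -4 dBFS is 12 dB over -16 dBFS; at 2:1 that becomes 6 dB over, giving -10 dBFS.
Stage 2: 9 dB above -19 dBFS, reduced 12:1 to 0.75 dB above → -18.25 dBFS; +4 dB make-up → -14.25 dBFS.
Stage 3: -14.25 dBFS is 0.45 dB over -14.7 dBFS; at 3:1 that becomes 0.15 dB over, giving -14.55 dBFS.

-14.55 dBFS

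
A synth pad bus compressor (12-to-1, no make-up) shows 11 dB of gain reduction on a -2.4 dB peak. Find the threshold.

-14.4 dB

Let T be the threshold. Output overshoot = (input overshoot)/R, so -13.4 − T = (-2.4 − T)/12.
12·(-13.4 − T) = -2.4 − T → 11·T = -160.8 − (-2.4) = -158.4.
T = -158.4/11 = -14.4 dB.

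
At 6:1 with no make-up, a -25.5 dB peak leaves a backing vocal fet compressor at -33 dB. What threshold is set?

Input is 9 dB above T (since output overshoot × R = input overshoot: (-33 − T)·6 = -25.5 − T gives T = -34.5 dB).
Check: -34.5 + (-25.5 − (-34.5))/6 = -34.5 + 1.5 = -33 dB. ✓

-34.5 dB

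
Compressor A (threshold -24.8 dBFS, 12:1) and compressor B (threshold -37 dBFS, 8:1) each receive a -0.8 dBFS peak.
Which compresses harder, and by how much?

A: GR = 24 − 24/12 = 22 dB.
B: GR = 36.2 − 36.2/8 = 31.675 dB.
Difference: 9.675 dB in favour of B.

B, by 9.675 dB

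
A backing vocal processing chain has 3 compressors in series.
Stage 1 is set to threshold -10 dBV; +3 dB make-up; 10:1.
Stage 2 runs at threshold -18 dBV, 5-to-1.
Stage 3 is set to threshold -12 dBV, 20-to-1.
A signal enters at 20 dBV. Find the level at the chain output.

Stage 1: overshoot 30 dB → 30/10 = 3 dB → -7 dBV; +3 dB make-up → -4 dBV.
Stage 2: -4 dBV is 14 dB over -18 dBV; at 5:1 that becomes 2.8 dB over, giving -15.2 dBV.
Stage 3: -15.2 dBV ≤ -12 dBV, so stage 3 doesn't engage; output -15.2 dBV.

-15.2 dBV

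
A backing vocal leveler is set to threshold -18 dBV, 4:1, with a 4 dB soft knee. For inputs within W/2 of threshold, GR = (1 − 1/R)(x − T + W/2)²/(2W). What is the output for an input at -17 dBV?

x − T + W/2 = -17 − (-18) + 2 = 3.
GR = (1 − 1/4) × 3² / 8 = 0.75 × 9 / 8 = 0.84375 dB.
Output = -17 − 0.84375 = -17.84375 dBV.

-17.84375 dBV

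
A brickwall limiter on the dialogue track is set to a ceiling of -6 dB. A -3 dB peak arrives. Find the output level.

A brickwall limiter is an ∞:1 compressor: any input above the ceiling is clamped to -6 dB.

-6 dB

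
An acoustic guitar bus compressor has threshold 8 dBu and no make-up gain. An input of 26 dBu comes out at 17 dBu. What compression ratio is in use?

Input overshoot = 26 − 8 = 18 dB; output overshoot = 17 − 8 = 9 dB.
Ratio = 18 / 9 = 2.

2:1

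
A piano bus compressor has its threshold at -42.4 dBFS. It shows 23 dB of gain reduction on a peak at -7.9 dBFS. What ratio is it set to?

3:1

Input overshoot = -7.9 − (-42.4) = 34.5 dB.
Output overshoot = 34.5 − 23 = 11.5 dB.
Ratio = input overshoot / output overshoot = 34.5 / 11.5 = 3.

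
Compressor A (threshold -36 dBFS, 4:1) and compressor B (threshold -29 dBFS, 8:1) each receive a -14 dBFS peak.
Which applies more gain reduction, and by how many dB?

A, by 3.375 dB

A: overshoot 22 dB → output overshoot 5.5 dB → GR 16.5 dB.
B: overshoot 15 dB → output overshoot 1.875 dB → GR 13.125 dB.
Difference: 3.375 dB in favour of A.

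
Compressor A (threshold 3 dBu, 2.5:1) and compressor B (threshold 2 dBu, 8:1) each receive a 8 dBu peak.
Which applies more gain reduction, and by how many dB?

A: overshoot 5 dB → output overshoot 2 dB → GR 3 dB.
B: overshoot 6 dB → output overshoot 0.75 dB → GR 5.25 dB.
B reduces 2.25 dB more.

B, by 2.25 dB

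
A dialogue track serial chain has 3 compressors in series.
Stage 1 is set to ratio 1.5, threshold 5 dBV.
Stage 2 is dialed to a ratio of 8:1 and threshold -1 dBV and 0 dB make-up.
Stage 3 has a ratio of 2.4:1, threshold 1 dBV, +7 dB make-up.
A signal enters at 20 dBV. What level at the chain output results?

8 dBV

Stage 1: 15 dB above 5 dBV, reduced 1.5:1 to 10 dB above → 15 dBV.
Stage 2: 16 dB above -1 dBV, reduced 8:1 to 2 dB above → 1 dBV.
Stage 3: 1 dBV ≤ 1 dBV, so stage 3 doesn't engage; make-up brings it to 8 dBV.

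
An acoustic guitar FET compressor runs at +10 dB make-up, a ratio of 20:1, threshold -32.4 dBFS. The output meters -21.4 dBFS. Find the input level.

-12.4 dBFS

Before make-up, the level was -21.4 − 10 = -31.4 dBFS.
The compressed level sits -31.4 − (-32.4) = 1 dB over threshold.
Input overshoot = R × output overshoot = 20 dB → input = -32.4 + 20 = -12.4 dBFS.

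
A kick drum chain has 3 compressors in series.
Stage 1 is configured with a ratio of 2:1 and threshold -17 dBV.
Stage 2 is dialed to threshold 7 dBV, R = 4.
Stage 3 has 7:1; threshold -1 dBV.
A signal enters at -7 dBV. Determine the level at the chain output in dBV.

-12 dBV

Stage 1: overshoot 10 dB → 10/2 = 5 dB → -12 dBV.
Stage 2: -12 dBV is at or below the 7 dBV threshold — no compression; output -12 dBV.
Stage 3: -12 dBV ≤ -1 dBV, so stage 3 doesn't engage; output -12 dBV.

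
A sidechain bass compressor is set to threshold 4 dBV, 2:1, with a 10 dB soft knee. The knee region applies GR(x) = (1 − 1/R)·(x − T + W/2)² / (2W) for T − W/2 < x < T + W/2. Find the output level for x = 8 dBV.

5.975 dBV

x − T + W/2 = 8 − 4 + 5 = 9.
GR = (1 − 1/2) × 9² / 20 = 0.5 × 81 / 20 = 2.025 dB.
Output = 8 − 2.025 = 5.975 dBV.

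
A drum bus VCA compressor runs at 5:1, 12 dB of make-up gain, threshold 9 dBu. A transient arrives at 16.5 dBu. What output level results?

16.5 dBu sits 7.5 dB over threshold.
5:1 compression reduces that to 7.5/5 = 1.5 dB over.
That puts the output at 10.5 dBu; make-up adds 12 dB, giving 22.5 dBu.

22.5 dBu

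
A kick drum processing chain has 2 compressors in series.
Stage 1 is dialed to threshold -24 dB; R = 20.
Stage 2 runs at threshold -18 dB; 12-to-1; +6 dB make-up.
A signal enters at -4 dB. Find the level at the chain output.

-17 dB

Stage 1: overshoot 20 dB → 20/20 = 1 dB → -23 dB.
Stage 2: -23 dB is at or below the -18 dB threshold — no compression; make-up brings it to -17 dB.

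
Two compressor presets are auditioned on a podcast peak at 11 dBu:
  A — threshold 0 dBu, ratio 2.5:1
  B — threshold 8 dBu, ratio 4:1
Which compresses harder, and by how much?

A: 11 dB over, compressed to 4.4 dB over, so 6.6 dB of GR.
B: 3 dB over, compressed to 0.75 dB over, so 2.25 dB of GR.
Difference: 4.35 dB in favour of A.

A, by 4.35 dB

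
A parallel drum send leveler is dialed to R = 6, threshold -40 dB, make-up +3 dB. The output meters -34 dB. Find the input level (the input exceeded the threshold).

-22 dB

Stripping the +3 dB make-up gives -37 dB at the gain stage.
The compressed level sits -37 − (-40) = 3 dB over threshold.
Undo the ratio: input overshoot = 3 × 6 = 18 dB, giving input = -22 dB.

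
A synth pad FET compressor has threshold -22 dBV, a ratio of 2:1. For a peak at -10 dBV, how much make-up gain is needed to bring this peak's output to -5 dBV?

Overshoot 12 dB → 12/2 = 6 dB after compression, so the compressed level is -22 + 6 = -16 dBV.
Make-up = target − compressed = -5 − (-16) = 11 dB.

11 dB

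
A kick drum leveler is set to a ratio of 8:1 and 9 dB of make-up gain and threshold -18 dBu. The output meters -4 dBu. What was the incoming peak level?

Remove make-up: -4 − 9 = -13 dBu.
The compressed level sits -13 − (-18) = 5 dB over threshold.
Undo the ratio: input overshoot = 5 × 8 = 40 dB, giving input = 22 dBu.

22 dBu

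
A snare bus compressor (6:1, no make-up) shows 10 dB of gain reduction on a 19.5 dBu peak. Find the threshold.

7.5 dBu

Input is 12 dB above T (since output overshoot × R = input overshoot: (9.5 − T)·6 = 19.5 − T gives T = 7.5 dBu).
Check: 7.5 + (19.5 − 7.5)/6 = 7.5 + 2 = 9.5 dBu. ✓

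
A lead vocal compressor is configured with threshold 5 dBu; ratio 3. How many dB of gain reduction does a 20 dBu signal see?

10 dB

20 dBu exceeds the threshold by 15 dB.
After 3:1 compression the overshoot becomes 15/3 = 5 dB.
Gain reduction = 15 − 5 = 10 dB.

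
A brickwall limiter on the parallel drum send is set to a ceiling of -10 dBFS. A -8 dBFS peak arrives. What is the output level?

-10 dBFS

A brickwall limiter is an ∞:1 compressor: any input above the ceiling is clamped to -10 dBFS.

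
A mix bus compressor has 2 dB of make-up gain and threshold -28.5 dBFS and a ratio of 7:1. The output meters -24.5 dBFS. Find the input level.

-14.5 dBFS

Stripping the +2 dB make-up gives -26.5 dBFS at the gain stage.
The compressed level sits -26.5 − (-28.5) = 2 dB over threshold.
Input overshoot = R × output overshoot = 14 dB → input = -28.5 + 14 = -14.5 dBFS.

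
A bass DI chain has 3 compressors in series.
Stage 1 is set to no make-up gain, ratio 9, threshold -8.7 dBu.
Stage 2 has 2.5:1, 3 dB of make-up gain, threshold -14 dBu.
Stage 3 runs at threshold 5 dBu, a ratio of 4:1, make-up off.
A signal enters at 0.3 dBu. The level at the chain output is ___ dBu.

Stage 1: overshoot 9 dB → 9/9 = 1 dB → -7.7 dBu.
Stage 2: -7.7 dBu is 6.3 dB over -14 dBu; at 2.5:1 that becomes 2.52 dB over, giving -11.48 dBu; +3 dB make-up → -8.48 dBu.
Stage 3: -8.48 dBu is at or below the 5 dBu threshold — no compression; output -8.48 dBu.

-8.48 dBu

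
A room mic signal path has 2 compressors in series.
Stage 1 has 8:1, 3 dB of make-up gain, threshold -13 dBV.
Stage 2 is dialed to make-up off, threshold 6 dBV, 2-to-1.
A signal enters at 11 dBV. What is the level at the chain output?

Stage 1: overshoot 24 dB → 24/8 = 3 dB → -10 dBV; +3 dB make-up → -7 dBV.
Stage 2: below threshold (-7 ≤ 6); passes unchanged; output -7 dBV.

-7 dBV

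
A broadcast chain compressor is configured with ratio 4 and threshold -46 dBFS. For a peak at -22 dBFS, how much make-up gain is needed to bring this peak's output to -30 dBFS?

The peak compresses to -46 + 24/4 = -40 dBFS.
To reach -30 dBFS requires -30 − (-40) = 10 dB of make-up.

10 dB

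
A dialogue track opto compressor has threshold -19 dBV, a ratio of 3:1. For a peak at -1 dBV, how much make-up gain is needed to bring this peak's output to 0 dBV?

13 dB

The peak compresses to -19 + 18/3 = -13 dBV.
To reach 0 dBV requires 0 − (-13) = 13 dB of make-up.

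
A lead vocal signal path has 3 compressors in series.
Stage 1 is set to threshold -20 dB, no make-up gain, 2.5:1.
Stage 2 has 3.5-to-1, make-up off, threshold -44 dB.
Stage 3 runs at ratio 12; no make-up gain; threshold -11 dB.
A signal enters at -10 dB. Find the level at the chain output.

-36 dB

Stage 1: -10 dB is 10 dB over -20 dB; at 2.5:1 that becomes 4 dB over, giving -16 dB.
Stage 2: -16 dB is 28 dB over -44 dB; at 3.5:1 that becomes 8 dB over, giving -36 dB.
Stage 3: below threshold (-36 ≤ -11); passes unchanged; output -36 dB.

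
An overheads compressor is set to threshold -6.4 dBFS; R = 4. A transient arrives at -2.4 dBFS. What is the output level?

-5.4 dBFS

Overshoot: -2.4 − (-6.4) = 4 dB.
4:1 compression reduces that to 4/4 = 1 dB over.
That puts the output at -5.4 dBFS.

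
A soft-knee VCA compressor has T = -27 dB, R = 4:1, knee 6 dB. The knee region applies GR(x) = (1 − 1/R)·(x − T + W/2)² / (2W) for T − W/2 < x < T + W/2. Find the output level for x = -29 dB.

x − T + W/2 = -29 − (-27) + 3 = 1.
GR = (1 − 1/4) × 1² / 12 = 0.75 × 1 / 12 = 0.0625 dB.
Output = -29 − 0.0625 = -29.0625 dB.

-29.0625 dB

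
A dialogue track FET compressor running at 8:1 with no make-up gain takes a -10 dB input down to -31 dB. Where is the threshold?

Let T be the threshold. Output overshoot = (input overshoot)/R, so -31 − T = (-10 − T)/8.
8·(-31 − T) = -10 − T → 7·T = -248 − (-10) = -238.
T = -238/7 = -34 dB.

-34 dB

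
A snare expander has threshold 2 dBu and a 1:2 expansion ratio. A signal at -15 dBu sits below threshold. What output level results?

-32 dBu

The input is 17 dB below the 2 dBu threshold.
A 1:2 expander multiplies undershoot by 2: 17 × 2 = 34 dB below threshold.
Output = 2 − 34 = -32 dBu.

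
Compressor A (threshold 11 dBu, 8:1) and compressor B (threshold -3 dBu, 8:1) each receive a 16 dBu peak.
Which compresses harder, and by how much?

A: GR = 5 − 5/8 = 4.375 dB.
B: GR = 19 − 19/8 = 16.625 dB.
Difference: 12.25 dB in favour of B.

B, by 12.25 dB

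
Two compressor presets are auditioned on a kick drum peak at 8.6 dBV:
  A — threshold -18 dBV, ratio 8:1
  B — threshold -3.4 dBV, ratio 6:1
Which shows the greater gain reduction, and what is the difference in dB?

A, by 13.275 dB

A: 26.6 dB over, compressed to 3.325 dB over, so 23.275 dB of GR.
B: 12 dB over, compressed to 2 dB over, so 10 dB of GR.
A applies 13.275 dB more gain reduction.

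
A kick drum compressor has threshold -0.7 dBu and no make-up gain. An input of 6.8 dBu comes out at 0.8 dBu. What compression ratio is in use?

5:1

Input overshoot = 6.8 − (-0.7) = 7.5 dB; output overshoot = 0.8 − (-0.7) = 1.5 dB.
Ratio = 7.5 / 1.5 = 5.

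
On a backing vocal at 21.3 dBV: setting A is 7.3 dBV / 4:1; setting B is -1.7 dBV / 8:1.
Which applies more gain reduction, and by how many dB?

A: 14 dB over, compressed to 3.5 dB over, so 10.5 dB of GR.
B: 23 dB over, compressed to 2.875 dB over, so 20.125 dB of GR.
Difference: 9.625 dB in favour of B.

B, by 9.625 dB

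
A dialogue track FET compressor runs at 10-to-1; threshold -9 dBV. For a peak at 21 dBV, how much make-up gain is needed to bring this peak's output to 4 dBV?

10 dB

Without make-up, output = threshold + overshoot/10 = -9 + 3 = -6 dBV.
Gap to target: 10 dB.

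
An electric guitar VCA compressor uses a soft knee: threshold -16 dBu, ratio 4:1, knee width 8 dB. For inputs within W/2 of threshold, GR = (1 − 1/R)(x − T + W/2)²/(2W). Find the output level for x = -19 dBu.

x − T + W/2 = -19 − (-16) + 4 = 1.
GR = (1 − 1/4) × 1² / 16 = 0.75 × 1 / 16 = 0.046875 dB.
Output = -19 − 0.046875 = -19.046875 dBu.

-19.046875 dBu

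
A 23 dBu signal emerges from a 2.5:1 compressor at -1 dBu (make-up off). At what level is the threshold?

-17 dBu

Gain reduction = 23 − (-1) = 24 dB; output overshoot = GR / (R − 1) = 24 / 1.5 = 16 dB.
Threshold = output − output overshoot = -1 − 16 = -17 dBu.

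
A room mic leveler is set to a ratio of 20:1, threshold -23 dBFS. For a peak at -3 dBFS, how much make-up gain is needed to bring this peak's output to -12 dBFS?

10 dB

The peak compresses to -23 + 20/20 = -22 dBFS.
To reach -12 dBFS requires -12 − (-22) = 10 dB of make-up.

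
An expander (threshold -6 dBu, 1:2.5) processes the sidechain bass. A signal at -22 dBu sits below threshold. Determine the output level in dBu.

Undershoot = (-6) − (-22) = 16 dB.
At 1:2.5, that expands to 40 dB under threshold.
Output = -6 − 40 = -46 dBu.

-46 dBu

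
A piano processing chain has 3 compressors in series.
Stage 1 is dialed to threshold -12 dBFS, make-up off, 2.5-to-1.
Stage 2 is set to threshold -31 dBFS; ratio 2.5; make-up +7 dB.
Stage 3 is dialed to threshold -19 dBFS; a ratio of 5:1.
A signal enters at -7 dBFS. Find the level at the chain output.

-18.32 dBFS

Stage 1: overshoot 5 dB → 5/2.5 = 2 dB → -10 dBFS.
Stage 2: overshoot 21 dB → 21/2.5 = 8.4 dB → -22.6 dBFS; +7 dB make-up → -15.6 dBFS.
Stage 3: 3.4 dB above -19 dBFS, reduced 5:1 to 0.68 dB above → -18.32 dBFS.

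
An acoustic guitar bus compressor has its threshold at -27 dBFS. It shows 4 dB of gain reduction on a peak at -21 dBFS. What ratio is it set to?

3:1

Input overshoot = -21 − (-27) = 6 dB.
Output overshoot = 6 − 4 = 2 dB.
Ratio = input overshoot / output overshoot = 6 / 2 = 3.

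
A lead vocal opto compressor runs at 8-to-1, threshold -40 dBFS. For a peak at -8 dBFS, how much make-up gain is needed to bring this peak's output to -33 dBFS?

3 dB

Overshoot 32 dB → 32/8 = 4 dB after compression, so the compressed level is -40 + 4 = -36 dBFS.
Make-up = target − compressed = -33 − (-36) = 3 dB.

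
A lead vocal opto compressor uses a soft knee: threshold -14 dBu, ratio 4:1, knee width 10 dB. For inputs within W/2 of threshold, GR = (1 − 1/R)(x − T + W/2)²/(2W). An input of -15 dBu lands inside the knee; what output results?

x − T + W/2 = -15 − (-14) + 5 = 4.
GR = (1 − 1/4) × 4² / 20 = 0.75 × 16 / 20 = 0.6 dB.
Output = -15 − 0.6 = -15.6 dBu.

-15.6 dBu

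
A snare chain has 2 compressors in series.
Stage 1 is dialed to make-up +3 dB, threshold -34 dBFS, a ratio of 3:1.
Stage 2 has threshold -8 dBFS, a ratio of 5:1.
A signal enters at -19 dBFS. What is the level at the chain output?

Stage 1: 15 dB above -34 dBFS, reduced 3:1 to 5 dB above → -29 dBFS; +3 dB make-up → -26 dBFS.
Stage 2: -26 dBFS is at or below the -8 dBFS threshold — no compression; output -26 dBFS.

-26 dBFS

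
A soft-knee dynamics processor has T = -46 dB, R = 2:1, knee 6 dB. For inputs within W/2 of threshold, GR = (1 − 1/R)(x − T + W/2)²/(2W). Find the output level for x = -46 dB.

-46.375 dB

x − T + W/2 = -46 − (-46) + 3 = 3.
GR = (1 − 1/2) × 3² / 12 = 0.5 × 9 / 12 = 0.375 dB.
Output = -46 − 0.375 = -46.375 dB.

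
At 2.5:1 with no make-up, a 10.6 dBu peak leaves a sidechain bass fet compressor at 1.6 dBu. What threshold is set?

Gain reduction = 10.6 − 1.6 = 9 dB; output overshoot = GR / (R − 1) = 9 / 1.5 = 6 dB.
Threshold = output − output overshoot = 1.6 − 6 = -4.4 dBu.

-4.4 dBu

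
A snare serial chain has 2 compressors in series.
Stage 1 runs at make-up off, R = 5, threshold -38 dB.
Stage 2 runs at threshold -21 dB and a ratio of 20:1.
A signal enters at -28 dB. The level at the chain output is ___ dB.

Stage 1: -28 dB is 10 dB over -38 dB; at 5:1 that becomes 2 dB over, giving -36 dB.
Stage 2: -36 dB is at or below the -21 dB threshold — no compression; output -36 dB.

-36 dB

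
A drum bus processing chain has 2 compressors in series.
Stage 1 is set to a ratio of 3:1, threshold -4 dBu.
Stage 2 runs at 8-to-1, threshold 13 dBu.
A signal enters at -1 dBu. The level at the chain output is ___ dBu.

Stage 1: -1 dBu is 3 dB over -4 dBu; at 3:1 that becomes 1 dB over, giving -3 dBu.
Stage 2: -3 dBu ≤ 13 dBu, so stage 2 doesn't engage; output -3 dBu.

-3 dBu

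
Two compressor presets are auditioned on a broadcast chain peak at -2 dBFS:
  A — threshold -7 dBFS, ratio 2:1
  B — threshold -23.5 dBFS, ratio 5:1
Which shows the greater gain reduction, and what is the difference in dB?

B, by 14.7 dB

A: 5 dB over, compressed to 2.5 dB over, so 2.5 dB of GR.
B: 21.5 dB over, compressed to 4.3 dB over, so 17.2 dB of GR.
Difference: 14.7 dB in favour of B.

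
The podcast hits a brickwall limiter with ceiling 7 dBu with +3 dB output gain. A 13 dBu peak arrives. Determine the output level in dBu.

10 dBu

At ∞:1, everything above 7 dBu is held at the ceiling.
Output gain then adds 3 dB: 7 + 3 = 10 dBu.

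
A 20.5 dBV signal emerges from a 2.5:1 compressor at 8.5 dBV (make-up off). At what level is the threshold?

Let T be the threshold. Output overshoot = (input overshoot)/R, so 8.5 − T = (20.5 − T)/2.5.
2.5·(8.5 − T) = 20.5 − T → 1.5·T = 21.25 − 20.5 = 0.75.
T = 0.75/1.5 = 0.5 dBV.

0.5 dBV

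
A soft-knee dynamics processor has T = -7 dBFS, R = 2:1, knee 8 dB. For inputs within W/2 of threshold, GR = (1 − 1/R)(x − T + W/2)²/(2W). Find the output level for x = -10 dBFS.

x − T + W/2 = -10 − (-7) + 4 = 1.
GR = (1 − 1/2) × 1² / 16 = 0.5 × 1 / 16 = 0.03125 dB.
Output = -10 − 0.03125 = -10.03125 dBFS.

-10.03125 dBFS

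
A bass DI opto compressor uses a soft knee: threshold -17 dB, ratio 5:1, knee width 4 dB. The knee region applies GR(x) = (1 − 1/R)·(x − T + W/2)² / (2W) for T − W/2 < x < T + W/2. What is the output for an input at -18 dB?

-18.1 dB

x − T + W/2 = -18 − (-17) + 2 = 1.
GR = (1 − 1/5) × 1² / 8 = 0.8 × 1 / 8 = 0.1 dB.
Output = -18 − 0.1 = -18.1 dB.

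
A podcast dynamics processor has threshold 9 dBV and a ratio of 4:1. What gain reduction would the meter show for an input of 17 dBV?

Overshoot = 17 − 9 = 8 dB.
After 4:1 compression the overshoot becomes 8/4 = 2 dB.
So the signal is attenuated by 8 − 2 = 6 dB.

6 dB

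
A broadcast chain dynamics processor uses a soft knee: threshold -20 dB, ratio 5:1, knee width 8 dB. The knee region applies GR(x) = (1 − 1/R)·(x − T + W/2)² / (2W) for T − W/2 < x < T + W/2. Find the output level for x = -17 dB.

x − T + W/2 = -17 − (-20) + 4 = 7.
GR = (1 − 1/5) × 7² / 16 = 0.8 × 49 / 16 = 2.45 dB.
Output = -17 − 2.45 = -19.45 dB.

-19.45 dB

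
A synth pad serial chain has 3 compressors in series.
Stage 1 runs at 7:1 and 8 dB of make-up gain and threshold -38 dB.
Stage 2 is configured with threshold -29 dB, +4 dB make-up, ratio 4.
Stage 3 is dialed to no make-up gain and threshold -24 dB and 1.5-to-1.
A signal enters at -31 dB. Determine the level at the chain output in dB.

Stage 1: overshoot 7 dB → 7/7 = 1 dB → -37 dB; +8 dB make-up → -29 dB.
Stage 2: -29 dB is at or below the -29 dB threshold — no compression; make-up brings it to -25 dB.
Stage 3: -25 dB ≤ -24 dB, so stage 3 doesn't engage; output -25 dB.

-25 dB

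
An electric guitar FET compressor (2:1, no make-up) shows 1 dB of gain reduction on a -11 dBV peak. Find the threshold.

Let T be the threshold. Output overshoot = (input overshoot)/R, so -12 − T = (-11 − T)/2.
2·(-12 − T) = -11 − T → 1·T = -24 − (-11) = -13.
T = -13/1 = -13 dBV.

-13 dBV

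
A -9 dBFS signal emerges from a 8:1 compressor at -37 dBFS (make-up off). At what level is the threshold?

Gain reduction = -9 − (-37) = 28 dB; output overshoot = GR / (R − 1) = 28 / 7 = 4 dB.
Threshold = output − output overshoot = -37 − 4 = -41 dBFS.

-41 dBFS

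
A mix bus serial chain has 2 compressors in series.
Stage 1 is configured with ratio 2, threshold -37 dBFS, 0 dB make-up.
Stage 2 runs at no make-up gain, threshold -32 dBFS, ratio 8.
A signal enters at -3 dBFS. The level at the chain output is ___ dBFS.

Stage 1: overshoot 34 dB → 34/2 = 17 dB → -20 dBFS.
Stage 2: overshoot 12 dB → 12/8 = 1.5 dB → -30.5 dBFS.

-30.5 dBFS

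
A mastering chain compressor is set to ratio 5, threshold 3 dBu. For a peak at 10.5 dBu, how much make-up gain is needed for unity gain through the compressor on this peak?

6 dB

Overshoot 7.5 dB → 7.5/5 = 1.5 dB after compression, so the compressed level is 3 + 1.5 = 4.5 dBu.
Make-up = target − compressed = 10.5 − 4.5 = 6 dB.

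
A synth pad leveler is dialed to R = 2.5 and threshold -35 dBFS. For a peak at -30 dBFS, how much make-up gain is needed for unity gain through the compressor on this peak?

3 dB

Without make-up, output = threshold + overshoot/2.5 = -35 + 2 = -33 dBFS.
Gap to target: 3 dB.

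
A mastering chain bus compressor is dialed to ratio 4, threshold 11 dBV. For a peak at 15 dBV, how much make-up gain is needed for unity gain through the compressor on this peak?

3 dB

Overshoot 4 dB → 4/4 = 1 dB after compression, so the compressed level is 11 + 1 = 12 dBV.
Make-up = target − compressed = 15 − 12 = 3 dB.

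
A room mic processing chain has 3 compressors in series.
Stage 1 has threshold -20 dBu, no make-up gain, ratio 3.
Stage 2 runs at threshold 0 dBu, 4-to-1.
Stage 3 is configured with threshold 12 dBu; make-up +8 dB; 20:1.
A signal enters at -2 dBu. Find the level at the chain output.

Stage 1: 18 dB above -20 dBu, reduced 3:1 to 6 dB above → -14 dBu.
Stage 2: below threshold (-14 ≤ 0); passes unchanged; output -14 dBu.
Stage 3: -14 dBu ≤ 12 dBu, so stage 3 doesn't engage; make-up brings it to -6 dBu.

-6 dBu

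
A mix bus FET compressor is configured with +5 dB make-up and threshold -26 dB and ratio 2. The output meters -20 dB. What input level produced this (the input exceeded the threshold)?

Stripping the +5 dB make-up gives -25 dB at the gain stage.
The compressed level sits -25 − (-26) = 1 dB over threshold.
Undo the ratio: input overshoot = 1 × 2 = 2 dB, giving input = -24 dB.

-24 dB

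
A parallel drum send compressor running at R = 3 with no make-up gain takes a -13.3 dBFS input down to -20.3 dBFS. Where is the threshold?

Input is 10.5 dB above T (since output overshoot × R = input overshoot: (-20.3 − T)·3 = -13.3 − T gives T = -23.8 dBFS).
Check: -23.8 + (-13.3 − (-23.8))/3 = -23.8 + 3.5 = -20.3 dBFS. ✓

-23.8 dBFS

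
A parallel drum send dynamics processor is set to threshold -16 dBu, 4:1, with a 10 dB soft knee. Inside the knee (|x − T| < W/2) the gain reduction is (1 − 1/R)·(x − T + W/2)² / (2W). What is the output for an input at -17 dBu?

x − T + W/2 = -17 − (-16) + 5 = 4.
GR = (1 − 1/4) × 4² / 20 = 0.75 × 16 / 20 = 0.6 dB.
Output = -17 − 0.6 = -17.6 dBu.

-17.6 dBu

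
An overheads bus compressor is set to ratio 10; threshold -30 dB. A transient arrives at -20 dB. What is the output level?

-29 dB

-20 dB sits 10 dB over threshold.
At 10:1 the overshoot is divided by 10, leaving 1 dB above threshold.
Output = -30 + 1 = -29 dB.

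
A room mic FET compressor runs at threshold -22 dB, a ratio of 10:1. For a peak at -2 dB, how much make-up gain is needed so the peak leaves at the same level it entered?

18 dB

Overshoot 20 dB → 20/10 = 2 dB after compression, so the compressed level is -22 + 2 = -20 dB.
Make-up = target − compressed = -2 − (-20) = 18 dB.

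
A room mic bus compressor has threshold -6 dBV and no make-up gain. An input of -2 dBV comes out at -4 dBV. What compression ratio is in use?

Input overshoot = -2 − (-6) = 4 dB; output overshoot = -4 − (-6) = 2 dB.
Ratio = 4 / 2 = 2.

2:1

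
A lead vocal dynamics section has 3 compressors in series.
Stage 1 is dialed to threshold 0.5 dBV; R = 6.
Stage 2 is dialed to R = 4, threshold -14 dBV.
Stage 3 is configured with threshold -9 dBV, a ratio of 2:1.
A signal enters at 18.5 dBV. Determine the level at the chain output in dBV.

-9.625 dBV

Stage 1: 18.5 dBV is 18 dB over 0.5 dBV; at 6:1 that becomes 3 dB over, giving 3.5 dBV.
Stage 2: 17.5 dB above -14 dBV, reduced 4:1 to 4.375 dB above → -9.625 dBV.
Stage 3: -9.625 dBV is at or below the -9 dBV threshold — no compression; output -9.625 dBV.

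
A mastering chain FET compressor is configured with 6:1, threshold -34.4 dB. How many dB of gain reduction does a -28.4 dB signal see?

The signal is 6 dB above threshold.
A 6:1 ratio leaves 1 dB of that excess.
Gain reduction = 6 − 1 = 5 dB.

5 dB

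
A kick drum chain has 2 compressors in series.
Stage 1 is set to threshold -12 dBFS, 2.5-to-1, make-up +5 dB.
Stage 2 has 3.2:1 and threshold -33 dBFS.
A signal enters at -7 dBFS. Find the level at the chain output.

Stage 1: 5 dB above -12 dBFS, reduced 2.5:1 to 2 dB above → -10 dBFS; +5 dB make-up → -5 dBFS.
Stage 2: 28 dB above -33 dBFS, reduced 3.2:1 to 8.75 dB above → -24.25 dBFS.

-24.25 dBFS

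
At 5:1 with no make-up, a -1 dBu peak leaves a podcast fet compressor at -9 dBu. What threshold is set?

-11 dBu

Input is 10 dB above T (since output overshoot × R = input overshoot: (-9 − T)·5 = -1 − T gives T = -11 dBu).
Check: -11 + (-1 − (-11))/5 = -11 + 2 = -9 dBu. ✓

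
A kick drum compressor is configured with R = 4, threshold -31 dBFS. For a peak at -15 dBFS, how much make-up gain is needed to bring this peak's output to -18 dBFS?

9 dB

Without make-up, output = threshold + overshoot/4 = -31 + 4 = -27 dBFS.
Gap to target: 9 dB.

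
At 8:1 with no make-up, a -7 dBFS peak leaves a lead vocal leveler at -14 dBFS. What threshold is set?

-15 dBFS

Gain reduction = -7 − (-14) = 7 dB; output overshoot = GR / (R − 1) = 7 / 7 = 1 dB.
Threshold = output − output overshoot = -14 − 1 = -15 dBFS.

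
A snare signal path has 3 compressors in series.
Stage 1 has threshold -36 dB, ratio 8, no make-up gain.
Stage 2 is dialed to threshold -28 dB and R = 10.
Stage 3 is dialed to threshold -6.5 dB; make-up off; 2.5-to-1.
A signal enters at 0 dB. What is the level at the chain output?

-31.5 dB

Stage 1: 36 dB above -36 dB, reduced 8:1 to 4.5 dB above → -31.5 dB.
Stage 2: -31.5 dB ≤ -28 dB, so stage 2 doesn't engage; output -31.5 dB.
Stage 3: -31.5 dB ≤ -6.5 dB, so stage 3 doesn't engage; output -31.5 dB.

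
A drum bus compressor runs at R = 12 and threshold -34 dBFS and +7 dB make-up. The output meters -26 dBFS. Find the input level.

-22 dBFS

Before make-up, the level was -26 − 7 = -33 dBFS.
Post-compression overshoot = -33 − (-34) = 1 dB.
Input overshoot = R × output overshoot = 12 dB → input = -34 + 12 = -22 dBFS.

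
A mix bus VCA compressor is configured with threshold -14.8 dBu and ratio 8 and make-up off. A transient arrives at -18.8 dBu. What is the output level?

-18.8 dBu is 4 dB below the -14.8 dBu threshold, so no gain reduction is applied.
Output = input = -18.8 dBu.

-18.8 dBu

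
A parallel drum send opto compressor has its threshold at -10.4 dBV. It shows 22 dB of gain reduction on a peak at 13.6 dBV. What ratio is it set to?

12:1

Input overshoot = 13.6 − (-10.4) = 24 dB.
Output overshoot = 24 − 22 = 2 dB.
Ratio = input overshoot / output overshoot = 24 / 2 = 12.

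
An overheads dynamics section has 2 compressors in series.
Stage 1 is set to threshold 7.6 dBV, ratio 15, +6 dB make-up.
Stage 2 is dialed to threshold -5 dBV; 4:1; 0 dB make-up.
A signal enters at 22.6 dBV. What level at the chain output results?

-0.1 dBV

Stage 1: overshoot 15 dB → 15/15 = 1 dB → 8.6 dBV; +6 dB make-up → 14.6 dBV.
Stage 2: 19.6 dB above -5 dBV, reduced 4:1 to 4.9 dB above → -0.1 dBV.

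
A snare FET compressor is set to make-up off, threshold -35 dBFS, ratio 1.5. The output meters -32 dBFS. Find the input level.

-30.5 dBFS

That's 3 dB above the -35 dBFS threshold.
Before 1.5:1 compression the overshoot was 3 × 1.5 = 4.5 dB, so input = -35 + 4.5 = -30.5 dBFS.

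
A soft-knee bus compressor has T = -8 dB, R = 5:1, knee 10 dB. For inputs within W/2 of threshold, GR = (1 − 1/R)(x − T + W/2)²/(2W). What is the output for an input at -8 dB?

-9 dB

x − T + W/2 = -8 − (-8) + 5 = 5.
GR = (1 − 1/5) × 5² / 20 = 0.8 × 25 / 20 = 1 dB.
Output = -8 − 1 = -9 dB.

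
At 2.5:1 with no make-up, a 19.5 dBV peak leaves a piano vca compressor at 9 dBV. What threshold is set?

2 dBV

Gain reduction = 19.5 − 9 = 10.5 dB; output overshoot = GR / (R − 1) = 10.5 / 1.5 = 7 dB.
Threshold = output − output overshoot = 9 − 7 = 2 dBV.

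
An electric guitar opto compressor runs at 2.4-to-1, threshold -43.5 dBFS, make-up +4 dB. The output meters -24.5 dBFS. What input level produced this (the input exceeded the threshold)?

-7.5 dBFS

Remove make-up: -24.5 − 4 = -28.5 dBFS.
That's 15 dB above the -43.5 dBFS threshold.
Undo the ratio: input overshoot = 15 × 2.4 = 36 dB, giving input = -7.5 dBFS.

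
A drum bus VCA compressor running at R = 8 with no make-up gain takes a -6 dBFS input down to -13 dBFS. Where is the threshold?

Gain reduction = -6 − (-13) = 7 dB; output overshoot = GR / (R − 1) = 7 / 7 = 1 dB.
Threshold = output − output overshoot = -13 − 1 = -14 dBFS.

-14 dBFS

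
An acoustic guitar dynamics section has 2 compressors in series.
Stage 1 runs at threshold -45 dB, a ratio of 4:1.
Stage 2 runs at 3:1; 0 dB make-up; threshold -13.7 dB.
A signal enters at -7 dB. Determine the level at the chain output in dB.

Stage 1: 38 dB above -45 dB, reduced 4:1 to 9.5 dB above → -35.5 dB.
Stage 2: -35.5 dB ≤ -13.7 dB, so stage 2 doesn't engage; output -35.5 dB.

-35.5 dB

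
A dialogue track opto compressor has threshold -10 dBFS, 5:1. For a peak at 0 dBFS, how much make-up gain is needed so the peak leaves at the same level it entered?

8 dB

The peak compresses to -10 + 10/5 = -8 dBFS.
To reach 0 dBFS requires 0 − (-8) = 8 dB of make-up.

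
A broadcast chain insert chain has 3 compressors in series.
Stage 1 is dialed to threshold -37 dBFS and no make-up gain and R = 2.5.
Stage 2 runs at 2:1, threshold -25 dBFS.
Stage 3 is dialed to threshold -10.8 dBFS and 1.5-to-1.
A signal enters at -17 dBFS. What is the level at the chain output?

Stage 1: -17 dBFS is 20 dB over -37 dBFS; at 2.5:1 that becomes 8 dB over, giving -29 dBFS.
Stage 2: -29 dBFS is at or below the -25 dBFS threshold — no compression; output -29 dBFS.
Stage 3: below threshold (-29 ≤ -10.8); passes unchanged; output -29 dBFS.

-29 dBFS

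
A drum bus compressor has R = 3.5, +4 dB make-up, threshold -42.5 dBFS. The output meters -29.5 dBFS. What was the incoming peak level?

Stripping the +4 dB make-up gives -33.5 dBFS at the gain stage.
That's 9 dB above the -42.5 dBFS threshold.
Undo the ratio: input overshoot = 9 × 3.5 = 31.5 dB, giving input = -11 dBFS.

-11 dBFS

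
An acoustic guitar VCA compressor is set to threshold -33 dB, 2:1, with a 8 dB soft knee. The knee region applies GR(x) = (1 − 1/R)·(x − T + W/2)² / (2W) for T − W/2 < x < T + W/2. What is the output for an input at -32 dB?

-32.78125 dB

x − T + W/2 = -32 − (-33) + 4 = 5.
GR = (1 − 1/2) × 5² / 16 = 0.5 × 25 / 16 = 0.78125 dB.
Output = -32 − 0.78125 = -32.78125 dB.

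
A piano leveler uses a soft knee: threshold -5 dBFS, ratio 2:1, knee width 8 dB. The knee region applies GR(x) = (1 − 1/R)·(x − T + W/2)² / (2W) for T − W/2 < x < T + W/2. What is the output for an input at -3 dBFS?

x − T + W/2 = -3 − (-5) + 4 = 6.
GR = (1 − 1/2) × 6² / 16 = 0.5 × 36 / 16 = 1.125 dB.
Output = -3 − 1.125 = -4.125 dBFS.

-4.125 dBFS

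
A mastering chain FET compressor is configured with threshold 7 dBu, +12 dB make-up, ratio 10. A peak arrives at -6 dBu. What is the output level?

6 dBu

-6 dBu is 13 dB below the 7 dBu threshold, so no gain reduction is applied.
Make-up gain adds 12 dB: -6 + 12 = 6 dBu.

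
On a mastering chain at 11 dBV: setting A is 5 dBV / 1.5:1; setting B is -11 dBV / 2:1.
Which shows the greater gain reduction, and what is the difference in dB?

A: 6 dB over, compressed to 4 dB over, so 2 dB of GR.
B: 22 dB over, compressed to 11 dB over, so 11 dB of GR.
B reduces 9 dB more.

B, by 9 dB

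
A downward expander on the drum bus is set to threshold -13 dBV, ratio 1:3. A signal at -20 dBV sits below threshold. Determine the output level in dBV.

Below threshold, a 1:3 expander applies gain = (3−1)×(T − x) of attenuation.
(3−1) × 7 = 14 dB, so output = -20 − 14 = -34 dBV.

-34 dBV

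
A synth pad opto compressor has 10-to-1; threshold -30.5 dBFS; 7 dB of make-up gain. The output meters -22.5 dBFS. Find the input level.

Remove make-up: -22.5 − 7 = -29.5 dBFS.
That's 1 dB above the -30.5 dBFS threshold.
Input overshoot = R × output overshoot = 10 dB → input = -30.5 + 10 = -20.5 dBFS.

-20.5 dBFS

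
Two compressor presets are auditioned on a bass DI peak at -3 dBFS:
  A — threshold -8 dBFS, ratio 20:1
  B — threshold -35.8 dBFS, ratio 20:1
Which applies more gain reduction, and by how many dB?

B, by 26.41 dB

A: GR = 5 − 5/20 = 4.75 dB.
B: GR = 32.8 − 32.8/20 = 31.16 dB.
Difference: 26.41 dB in favour of B.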